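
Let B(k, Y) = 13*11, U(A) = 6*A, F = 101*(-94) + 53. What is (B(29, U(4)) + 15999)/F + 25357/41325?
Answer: -142557571/130049775 ≈ -1.0962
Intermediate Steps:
F = -9441 (F = -9494 + 53 = -9441)
B(k, Y) = 143
(B(29, U(4)) + 15999)/F + 25357/41325 = (143 + 15999)/(-9441) + 25357/41325 = 16142*(-1/9441) + 25357*(1/41325) = -16142/9441 + 25357/41325 = -142557571/130049775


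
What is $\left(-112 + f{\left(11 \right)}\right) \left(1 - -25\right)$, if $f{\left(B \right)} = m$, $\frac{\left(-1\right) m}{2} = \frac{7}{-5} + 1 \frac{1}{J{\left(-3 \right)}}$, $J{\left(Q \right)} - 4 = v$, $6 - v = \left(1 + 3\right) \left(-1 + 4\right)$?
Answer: $- \frac{14066}{5} \approx -2813.2$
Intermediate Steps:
$v = -6$ ($v = 6 - \left(1 + 3\right) \left(-1 + 4\right) = 6 - 4 \cdot 3 = 6 - 12 = -6$)
$J{\left(Q \right)} = -2$ ($J{\left(Q \right)} = 4 - 6 = -2$)
$m = \frac{19}{5}$ ($m = - 2 \left(\frac{7}{-5} + 1 \frac{1}{-2}\right) = - 2 \left(7 \left(- \frac{1}{5}\right) + 1 \left(- \frac{1}{2}\right)\right) = - 2 \left(- \frac{7}{5} - \frac{1}{2}\right) = \left(-2\right) \left(- \frac{19}{10}\right) = \frac{19}{5} \approx 3.8$)
$f{\left(B \right)} = \frac{19}{5}$
$\left(-112 + f{\left(11 \right)}\right) \left(1 - -25\right) = \left(-112 + \frac{19}{5}\right) \left(1 - -25\right) = - \frac{541 \left(1 + 25\right)}{5} = \left(- \frac{541}{5}\right) 26 = - \frac{14066}{5}$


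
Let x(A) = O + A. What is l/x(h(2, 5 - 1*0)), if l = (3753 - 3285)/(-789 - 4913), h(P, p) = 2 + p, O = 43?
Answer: -117/71275 ≈ -0.0016415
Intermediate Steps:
x(A) = 43 + A
l = -234/2851 (l = 468/(-5702) = 468*(-1/5702) = -234/2851 ≈ -0.082076)
l/x(h(2, 5 - 1*0)) = -234/(2851*(43 + (2 + (5 - 1*0)))) = -234/(2851*(43 + (2 + (5 + 0)))) = -234/(2851*(43 + (2 + 5))) = -234/(2851*(43 + 7)) = -234/2851/50 = -234/2851*1/50 = -117/71275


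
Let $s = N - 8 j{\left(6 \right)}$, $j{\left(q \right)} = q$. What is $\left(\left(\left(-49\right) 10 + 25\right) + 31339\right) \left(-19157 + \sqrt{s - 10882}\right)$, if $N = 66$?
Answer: $-591453218 + 123496 i \sqrt{679} \approx -5.9145 \cdot 10^{8} + 3.218 \cdot 10^{6} i$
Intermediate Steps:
$s = 18$ ($s = 66 - 48 = 18$)
$\left(\left(\left(-49\right) 10 + 25\right) + 31339\right) \left(-19157 + \sqrt{s - 10882}\right) = \left(\left(\left(-49\right) 10 + 25\right) + 31339\right) \left(-19157 + \sqrt{18 - 10882}\right) = \left(\left(-490 + 25\right) + 31339\right) \left(-19157 + \sqrt{-10864}\right) = \left(-465 + 31339\right) \left(-19157 + 4 i \sqrt{679}\right) = 30874 \left(-19157 + 4 i \sqrt{679}\right) = -591453218 + 123496 i \sqrt{679}$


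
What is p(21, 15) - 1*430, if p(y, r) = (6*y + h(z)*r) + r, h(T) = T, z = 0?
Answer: -289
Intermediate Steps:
p(y, r) = r + 6*y (p(y, r) = (6*y + 0*r) + r = (6*y + 0) + r = 6*y + r = r + 6*y)
p(21, 15) - 1*430 = (15 + 6*21) - 1*430 = (15 + 126) - 430 = 141 - 430 = -289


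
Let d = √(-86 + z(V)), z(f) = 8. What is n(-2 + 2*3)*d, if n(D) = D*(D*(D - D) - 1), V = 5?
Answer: -4*I*√78 ≈ -35.327*I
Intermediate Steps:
n(D) = -D (n(D) = D*(D*0 - 1) = D*(0 - 1) = D*(-1) = -D)
d = I*√78 (d = √(-86 + 8) = √(-78) = I*√78 ≈ 8.8318*I)
n(-2 + 2*3)*d = (-(-2 + 2*3))*(I*√78) = (-(-2 + 6))*(I*√78) = (-1*4)*(I*√78) = -4*I*√78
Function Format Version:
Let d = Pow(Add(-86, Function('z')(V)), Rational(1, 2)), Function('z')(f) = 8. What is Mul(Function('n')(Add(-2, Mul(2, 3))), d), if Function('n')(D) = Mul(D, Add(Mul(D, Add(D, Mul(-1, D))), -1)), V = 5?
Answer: Mul(-4, I, Pow(78, Rational(1, 2))) ≈ Mul(-35.327, I)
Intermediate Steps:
Function('n')(D) = Mul(-1, D) (Function('n')(D) = Mul(D, Add(Mul(D, 0), -1)) = Mul(D, Add(0, -1)) = Mul(D, -1) = Mul(-1, D))
d = Mul(I, Pow(78, Rational(1, 2))) (d = Pow(Add(-86, 8), Rational(1, 2)) = Pow(-78, Rational(1, 2)) = Mul(I, Pow(78, Rational(1, 2))) ≈ Mul(8.8318, I))
Mul(Function('n')(Add(-2, Mul(2, 3))), d) = Mul(Mul(-1, Add(-2, Mul(2, 3))), Mul(I, Pow(78, Rational(1, 2)))) = Mul(Mul(-1, Add(-2, 6)), Mul(I, Pow(78, Rational(1, 2)))) = Mul(Mul(-1, 4), Mul(I, Pow(78, Rational(1, 2)))) = Mul(-4, Mul(I, Pow(78, Rational(1, 2)))) = Mul(-4, I, Pow(78, Rational(1, 2)))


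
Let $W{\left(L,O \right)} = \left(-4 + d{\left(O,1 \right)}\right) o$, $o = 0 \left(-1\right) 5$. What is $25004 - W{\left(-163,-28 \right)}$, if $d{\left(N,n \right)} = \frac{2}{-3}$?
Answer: $25004$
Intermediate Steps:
$d{\left(N,n \right)} = - \frac{2}{3}$ ($d{\left(N,n \right)} = 2 \left(- \frac{1}{3}\right) = - \frac{2}{3}$)
$o = 0$ ($o = 0 \cdot 5 = 0$)
$W{\left(L,O \right)} = 0$ ($W{\left(L,O \right)} = \left(-4 - \frac{2}{3}\right) 0 = \left(- \frac{14}{3}\right) 0 = 0$)
$25004 - W{\left(-163,-28 \right)} = 25004 - 0 = 25004 + 0 = 25004$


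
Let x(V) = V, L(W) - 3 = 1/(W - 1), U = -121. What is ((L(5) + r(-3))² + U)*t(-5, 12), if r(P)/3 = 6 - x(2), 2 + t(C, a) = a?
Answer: 8925/8 ≈ 1115.6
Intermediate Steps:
t(C, a) = -2 + a
L(W) = 3 + 1/(-1 + W) (L(W) = 3 + 1/(W - 1) = 3 + 1/(-1 + W))
r(P) = 12 (r(P) = 3*(6 - 1*2) = 3*(6 - 2) = 3*4 = 12)
((L(5) + r(-3))² + U)*t(-5, 12) = (((-2 + 3*5)/(-1 + 5) + 12)² - 121)*(-2 + 12) = (((-2 + 15)/4 + 12)² - 121)*10 = (((¼)*13 + 12)² - 121)*10 = ((13/4 + 12)² - 121)*10 = ((61/4)² - 121)*10 = (3721/16 - 121)*10 = (1785/16)*10 = 8925/8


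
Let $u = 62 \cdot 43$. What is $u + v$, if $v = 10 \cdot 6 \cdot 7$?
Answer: $3086$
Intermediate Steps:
$u = 2666$
$v = 420$ ($v = 60 \cdot 7 = 420$)
$u + v = 2666 + 420 = 3086$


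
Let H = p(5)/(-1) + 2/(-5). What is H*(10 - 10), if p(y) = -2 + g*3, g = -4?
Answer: 0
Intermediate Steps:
p(y) = -14 (p(y) = -2 - 4*3 = -2 - 12 = -14)
H = 68/5 (H = -14/(-1) + 2/(-5) = -14*(-1) + 2*(-1/5) = 14 - 2/5 = 68/5 ≈ 13.600)
H*(10 - 10) = 68*(10 - 10)/5 = (68/5)*0 = 0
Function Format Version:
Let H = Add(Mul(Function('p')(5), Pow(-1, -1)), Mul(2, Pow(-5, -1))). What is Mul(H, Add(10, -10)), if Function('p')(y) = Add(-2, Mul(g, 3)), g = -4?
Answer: 0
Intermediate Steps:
Function('p')(y) = -14 (Function('p')(y) = Add(-2, Mul(-4, 3)) = Add(-2, -12) = -14)
H = Rational(68, 5) (H = Add(Mul(-14, Pow(-1, -1)), Mul(2, Pow(-5, -1))) = Add(Mul(-14, -1), Mul(2, Rational(-1, 5))) = Add(14, Rational(-2, 5)) = Rational(68, 5) ≈ 13.600)
Mul(H, Add(10, -10)) = Mul(Rational(68, 5), Add(10, -10)) = Mul(Rational(68, 5), 0) = 0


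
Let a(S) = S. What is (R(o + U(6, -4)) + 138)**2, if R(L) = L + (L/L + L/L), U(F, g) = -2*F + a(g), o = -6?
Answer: 13924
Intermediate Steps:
U(F, g) = g - 2*F (U(F, g) = -2*F + g = g - 2*F)
R(L) = 2 + L (R(L) = L + (1 + 1) = L + 2 = 2 + L)
(R(o + U(6, -4)) + 138)**2 = ((2 + (-6 + (-4 - 2*6))) + 138)**2 = ((2 + (-6 + (-4 - 12))) + 138)**2 = ((2 + (-6 - 16)) + 138)**2 = ((2 - 22) + 138)**2 = (-20 + 138)**2 = 118**2 = 13924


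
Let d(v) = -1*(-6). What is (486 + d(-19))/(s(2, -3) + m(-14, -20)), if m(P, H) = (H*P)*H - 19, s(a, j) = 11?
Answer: -123/1402 ≈ -0.087732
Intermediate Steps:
d(v) = 6
m(P, H) = -19 + P*H² (m(P, H) = P*H² - 19 = -19 + P*H²)
(486 + d(-19))/(s(2, -3) + m(-14, -20)) = (486 + 6)/(11 + (-19 - 14*(-20)²)) = 492/(11 + (-19 - 14*400)) = 492/(11 + (-19 - 5600)) = 492/(11 - 5619) = 492/(-5608) = 492*(-1/5608) = -123/1402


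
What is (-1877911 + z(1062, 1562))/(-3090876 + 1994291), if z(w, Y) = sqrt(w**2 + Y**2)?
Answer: 268273/156655 - 2*sqrt(891922)/1096585 ≈ 1.7108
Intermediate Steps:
z(w, Y) = sqrt(Y**2 + w**2)
(-1877911 + z(1062, 1562))/(-3090876 + 1994291) = (-1877911 + sqrt(1562**2 + 1062**2))/(-3090876 + 1994291) = (-1877911 + sqrt(2439844 + 1127844))/(-1096585) = (-1877911 + sqrt(3567688))*(-1/1096585) = (-1877911 + 2*sqrt(891922))*(-1/1096585) = 268273/156655 - 2*sqrt(891922)/1096585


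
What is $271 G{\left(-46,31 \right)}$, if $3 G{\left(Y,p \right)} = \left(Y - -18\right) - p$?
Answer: $- \frac{15989}{3} \approx -5329.7$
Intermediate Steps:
$G{\left(Y,p \right)} = 6 - \frac{p}{3} + \frac{Y}{3}$ ($G{\left(Y,p \right)} = \frac{\left(Y - -18\right) - p}{3} = \frac{\left(Y + 18\right) - p}{3} = \frac{\left(18 + Y\right) - p}{3} = \frac{18 + Y - p}{3} = 6 - \frac{p}{3} + \frac{Y}{3}$)
$271 G{\left(-46,31 \right)} = 271 \left(6 - \frac{31}{3} + \frac{1}{3} \left(-46\right)\right) = 271 \left(6 - \frac{31}{3} - \frac{46}{3}\right) = 271 \left(- \frac{59}{3}\right) = - \frac{15989}{3}$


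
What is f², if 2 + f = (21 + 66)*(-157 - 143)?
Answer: 681314404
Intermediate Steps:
f = -26102 (f = -2 + (21 + 66)*(-157 - 143) = -2 + 87*(-300) = -2 - 26100 = -26102)
f² = (-26102)² = 681314404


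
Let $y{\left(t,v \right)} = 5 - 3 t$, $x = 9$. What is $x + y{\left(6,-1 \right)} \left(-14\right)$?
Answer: $191$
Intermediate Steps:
$x + y{\left(6,-1 \right)} \left(-14\right) = 9 + \left(5 - 18\right) \left(-14\right) = 9 - -182 = 9 + 182 = 191$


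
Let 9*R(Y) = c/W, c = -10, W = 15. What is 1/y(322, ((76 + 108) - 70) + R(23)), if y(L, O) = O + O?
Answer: 27/6152 ≈ 0.0043888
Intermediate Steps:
R(Y) = -2/27 (R(Y) = (-10/15)/9 = (-10*1/15)/9 = (⅑)*(-⅔) = -2/27)
y(L, O) = 2*O
1/y(322, ((76 + 108) - 70) + R(23)) = 1/(2*(((76 + 108) - 70) - 2/27)) = 1/(2*((184 - 70) - 2/27)) = 1/(2*(114 - 2/27)) = 1/(2*(3076/27)) = 1/(6152/27) = 27/6152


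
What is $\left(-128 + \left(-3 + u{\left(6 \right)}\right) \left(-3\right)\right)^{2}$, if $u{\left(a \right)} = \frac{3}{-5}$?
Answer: $\frac{343396}{25} \approx 13736.0$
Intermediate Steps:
$u{\left(a \right)} = - \frac{3}{5}$ ($u{\left(a \right)} = 3 \left(- \frac{1}{5}\right) = - \frac{3}{5}$)
$\left(-128 + \left(-3 + u{\left(6 \right)}\right) \left(-3\right)\right)^{2} = \left(-128 + \left(-3 - \frac{3}{5}\right) \left(-3\right)\right)^{2} = \left(-128 - - \frac{54}{5}\right)^{2} = \left(-128 + \frac{54}{5}\right)^{2} = \left(- \frac{586}{5}\right)^{2} = \frac{343396}{25}$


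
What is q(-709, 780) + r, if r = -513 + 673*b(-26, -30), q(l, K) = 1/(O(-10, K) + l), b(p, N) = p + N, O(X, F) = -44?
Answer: -28765354/753 ≈ -38201.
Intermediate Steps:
b(p, N) = N + p
q(l, K) = 1/(-44 + l)
r = -38201 (r = -513 + 673*(-30 - 26) = -513 + 673*(-56) = -513 - 37688 = -38201)
q(-709, 780) + r = 1/(-44 - 709) - 38201 = 1/(-753) - 38201 = -1/753 - 38201 = -28765354/753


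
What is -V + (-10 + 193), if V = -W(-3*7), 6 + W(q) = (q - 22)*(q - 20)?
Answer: 1940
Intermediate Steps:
W(q) = -6 + (-22 + q)*(-20 + q) (W(q) = -6 + (q - 22)*(q - 20) = -6 + (-22 + q)*(-20 + q))
V = -1757 (V = -(434 + (-3*7)² - (-126)*7) = -(434 + (-21)² - 42*(-21)) = -(434 + 441 + 882) = -1*1757 = -1757)
-V + (-10 + 193) = -1*(-1757) + (-10 + 193) = 1757 + 183 = 1940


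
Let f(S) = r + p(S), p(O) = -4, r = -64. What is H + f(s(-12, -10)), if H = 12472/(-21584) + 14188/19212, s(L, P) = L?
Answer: -879095663/12958494 ≈ -67.839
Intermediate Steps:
f(S) = -68 (f(S) = -64 - 4 = -68)
H = 2081929/12958494 (H = 12472*(-1/21584) + 14188*(1/19212) = -1559/2698 + 3547/4803 = 2081929/12958494 ≈ 0.16066)
H + f(s(-12, -10)) = 2081929/12958494 - 68 = -879095663/12958494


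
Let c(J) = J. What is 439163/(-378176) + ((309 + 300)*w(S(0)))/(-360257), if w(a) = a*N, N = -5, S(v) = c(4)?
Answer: -153605361211/136240551232 ≈ -1.1275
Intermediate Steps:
S(v) = 4
w(a) = -5*a (w(a) = a*(-5) = -5*a)
439163/(-378176) + ((309 + 300)*w(S(0)))/(-360257) = 439163/(-378176) + ((309 + 300)*(-5*4))/(-360257) = 439163*(-1/378176) + (609*(-20))*(-1/360257) = -439163/378176 - 12180*(-1/360257) = -439163/378176 + 12180/360257 = -153605361211/136240551232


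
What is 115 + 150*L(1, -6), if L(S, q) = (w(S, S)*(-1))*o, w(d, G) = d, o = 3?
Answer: -335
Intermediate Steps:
L(S, q) = -3*S (L(S, q) = (S*(-1))*3 = -S*3 = -3*S)
115 + 150*L(1, -6) = 115 + 150*(-3*1) = 115 + 150*(-3) = 115 - 450 = -335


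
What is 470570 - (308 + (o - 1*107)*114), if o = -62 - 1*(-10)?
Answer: 488388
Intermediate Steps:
o = -52 (o = -62 + 10 = -52)
470570 - (308 + (o - 1*107)*114) = 470570 - (308 + (-52 - 1*107)*114) = 470570 - (308 + (-52 - 107)*114) = 470570 - (308 - 159*114) = 470570 - (308 - 18126) = 470570 - 1*(-17818) = 470570 + 17818 = 488388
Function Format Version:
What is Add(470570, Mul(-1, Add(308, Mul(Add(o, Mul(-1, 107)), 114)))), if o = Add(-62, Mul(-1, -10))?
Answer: 488388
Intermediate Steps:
o = -52 (o = Add(-62, 10) = -52)
Add(470570, Mul(-1, Add(308, Mul(Add(o, Mul(-1, 107)), 114)))) = Add(470570, Mul(-1, Add(308, Mul(Add(-52, Mul(-1, 107)), 114)))) = Add(470570, Mul(-1, Add(308, Mul(Add(-52, -107), 114)))) = Add(470570, Mul(-1, Add(308, Mul(-159, 114)))) = Add(470570, Mul(-1, Add(308, -18126))) = Add(470570, Mul(-1, -17818)) = Add(470570, 17818) = 488388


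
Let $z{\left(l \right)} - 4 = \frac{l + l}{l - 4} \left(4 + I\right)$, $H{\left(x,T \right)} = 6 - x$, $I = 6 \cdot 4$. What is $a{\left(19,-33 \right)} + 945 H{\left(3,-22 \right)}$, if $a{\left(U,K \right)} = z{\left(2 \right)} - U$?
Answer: $2764$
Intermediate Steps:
$I = 24$
$z{\left(l \right)} = 4 + \frac{56 l}{-4 + l}$ ($z{\left(l \right)} = 4 + \frac{l + l}{l - 4} \left(4 + 24\right) = 4 + \frac{2 l}{-4 + l} 28 = 4 + \frac{56 l}{-4 + l}$)
$a{\left(U,K \right)} = -52 - U$ ($a{\left(U,K \right)} = \frac{4 \left(-4 + 15 \cdot 2\right)}{-4 + 2} - U = \frac{4 \left(-4 + 30\right)}{-2} - U = 4 \left(- \frac{1}{2}\right) 26 - U = -52 - U$)
$a{\left(19,-33 \right)} + 945 H{\left(3,-22 \right)} = \left(-52 - 19\right) + 945 \left(6 - 3\right) = -71 + 945 \cdot 3 = -71 + 2835 = 2764$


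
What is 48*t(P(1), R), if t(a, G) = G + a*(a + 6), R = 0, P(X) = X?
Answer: 336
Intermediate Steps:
t(a, G) = G + a*(6 + a)
48*t(P(1), R) = 48*(0 + 1**2 + 6*1) = 48*(0 + 1 + 6) = 48*7 = 336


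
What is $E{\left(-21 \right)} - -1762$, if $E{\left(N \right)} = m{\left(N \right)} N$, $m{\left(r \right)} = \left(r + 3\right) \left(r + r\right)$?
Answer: $-14114$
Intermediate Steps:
$m{\left(r \right)} = 2 r \left(3 + r\right)$ ($m{\left(r \right)} = \left(3 + r\right) 2 r = 2 r \left(3 + r\right)$)
$E{\left(N \right)} = 2 N^{2} \left(3 + N\right)$ ($E{\left(N \right)} = 2 N \left(3 + N\right) N = 2 N^{2} \left(3 + N\right)$)
$E{\left(-21 \right)} - -1762 = 2 \left(-21\right)^{2} \left(3 - 21\right) - -1762 = 2 \cdot 441 \left(-18\right) + 1762 = -15876 + 1762 = -14114$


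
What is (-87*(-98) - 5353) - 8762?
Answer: -5589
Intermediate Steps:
(-87*(-98) - 5353) - 8762 = (8526 - 5353) - 8762 = 3173 - 8762 = -5589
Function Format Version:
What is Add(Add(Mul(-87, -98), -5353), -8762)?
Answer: -5589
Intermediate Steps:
Add(Add(Mul(-87, -98), -5353), -8762) = Add(Add(8526, -5353), -8762) = Add(3173, -8762) = -5589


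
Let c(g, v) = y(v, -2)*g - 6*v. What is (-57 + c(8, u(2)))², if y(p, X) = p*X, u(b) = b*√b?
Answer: 7121 + 5016*√2 ≈ 14215.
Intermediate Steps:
u(b) = b^(3/2)
y(p, X) = X*p
c(g, v) = -6*v - 2*g*v (c(g, v) = (-2*v)*g - 6*v = -2*g*v - 6*v = -6*v - 2*g*v)
(-57 + c(8, u(2)))² = (-57 + 2*2^(3/2)*(-3 - 1*8))² = (-57 + 2*(2*√2)*(-3 - 8))² = (-57 + 2*(2*√2)*(-11))² = (-57 - 44*√2)²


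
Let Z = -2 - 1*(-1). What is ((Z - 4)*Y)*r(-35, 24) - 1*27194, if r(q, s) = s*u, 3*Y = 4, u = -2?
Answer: -26874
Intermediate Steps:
Y = 4/3 (Y = (⅓)*4 = 4/3 ≈ 1.3333)
r(q, s) = -2*s (r(q, s) = s*(-2) = -2*s)
Z = -1 (Z = -2 + 1 = -1)
((Z - 4)*Y)*r(-35, 24) - 1*27194 = ((-1 - 4)*(4/3))*(-2*24) - 1*27194 = -5*4/3*(-48) - 27194 = -20/3*(-48) - 27194 = 320 - 27194 = -26874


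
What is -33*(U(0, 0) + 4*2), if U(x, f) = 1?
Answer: -297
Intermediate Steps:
-33*(U(0, 0) + 4*2) = -33*(1 + 4*2) = -33*(1 + 8) = -33*9 = -297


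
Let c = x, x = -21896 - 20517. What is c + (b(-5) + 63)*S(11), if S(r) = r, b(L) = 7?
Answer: -41643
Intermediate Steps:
x = -42413
c = -42413
c + (b(-5) + 63)*S(11) = -42413 + (7 + 63)*11 = -42413 + 70*11 = -42413 + 770 = -41643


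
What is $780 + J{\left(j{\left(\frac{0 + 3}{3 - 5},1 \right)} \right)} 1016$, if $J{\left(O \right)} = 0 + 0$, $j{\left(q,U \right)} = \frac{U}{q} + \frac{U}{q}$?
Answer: $780$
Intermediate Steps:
$j{\left(q,U \right)} = \frac{2 U}{q}$
$J{\left(O \right)} = 0$
$780 + J{\left(j{\left(\frac{0 + 3}{3 - 5},1 \right)} \right)} 1016 = 780 + 0 \cdot 1016 = 780 + 0 = 780$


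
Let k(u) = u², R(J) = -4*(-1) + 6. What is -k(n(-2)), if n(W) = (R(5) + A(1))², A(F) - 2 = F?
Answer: -28561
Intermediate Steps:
A(F) = 2 + F
R(J) = 10 (R(J) = 4 + 6 = 10)
n(W) = 169 (n(W) = (10 + (2 + 1))² = (10 + 3)² = 13² = 169)
-k(n(-2)) = -1*169² = -1*28561 = -28561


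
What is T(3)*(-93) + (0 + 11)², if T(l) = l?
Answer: -158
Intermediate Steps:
T(3)*(-93) + (0 + 11)² = 3*(-93) + (0 + 11)² = -279 + 11² = -279 + 121 = -158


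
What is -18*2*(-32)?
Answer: 1152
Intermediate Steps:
-18*2*(-32) = -6*6*(-32) = -36*(-32) = 1152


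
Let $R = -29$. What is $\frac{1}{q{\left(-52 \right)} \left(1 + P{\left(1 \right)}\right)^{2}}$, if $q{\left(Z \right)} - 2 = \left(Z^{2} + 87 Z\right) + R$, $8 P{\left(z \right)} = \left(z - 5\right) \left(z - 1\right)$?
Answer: $- \frac{1}{1847} \approx -0.00054142$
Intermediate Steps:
$P{\left(z \right)} = \frac{\left(-1 + z\right) \left(-5 + z\right)}{8}$ ($P{\left(z \right)} = \frac{\left(z - 5\right) \left(z - 1\right)}{8} = \frac{\left(-5 + z\right) \left(-1 + z\right)}{8} = \frac{\left(-1 + z\right) \left(-5 + z\right)}{8}$)
$q{\left(Z \right)} = -27 + Z^{2} + 87 Z$ ($q{\left(Z \right)} = 2 - \left(29 - Z^{2} - 87 Z\right) = 2 + \left(-29 + Z^{2} + 87 Z\right) = -27 + Z^{2} + 87 Z$)
$\frac{1}{q{\left(-52 \right)} \left(1 + P{\left(1 \right)}\right)^{2}} = \frac{1}{\left(-27 + \left(-52\right)^{2} + 87 \left(-52\right)\right) \left(1 + \left(\frac{5}{8} - \frac{3}{4} + \frac{1^{2}}{8}\right)\right)^{2}} = \frac{1}{\left(-27 + 2704 - 4524\right) \left(1 + \left(\frac{5}{8} - \frac{3}{4} + \frac{1}{8} \cdot 1\right)\right)^{2}} = \frac{1}{\left(-1847\right) \left(1 + \left(\frac{5}{8} - \frac{3}{4} + \frac{1}{8}\right)\right)^{2}} = \frac{1}{\left(-1847\right) \left(1 + 0\right)^{2}} = \frac{1}{\left(-1847\right) 1^{2}} = \frac{1}{\left(-1847\right) 1} = \frac{1}{-1847} = - \frac{1}{1847}$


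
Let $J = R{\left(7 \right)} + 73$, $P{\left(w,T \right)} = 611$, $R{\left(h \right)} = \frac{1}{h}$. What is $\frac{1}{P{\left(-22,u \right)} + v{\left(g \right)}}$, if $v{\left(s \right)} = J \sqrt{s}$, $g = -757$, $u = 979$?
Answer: $\frac{29939}{216735737} - \frac{3584 i \sqrt{757}}{216735737} \approx 0.00013814 - 0.00045497 i$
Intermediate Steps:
$J = \frac{512}{7}$ ($J = \frac{1}{7} + 73 = \frac{512}{7} \approx 73.143$)
$v{\left(s \right)} = \frac{512 \sqrt{s}}{7}$
$\frac{1}{P{\left(-22,u \right)} + v{\left(g \right)}} = \frac{1}{611 + \frac{512 \sqrt{-757}}{7}} = \frac{1}{611 + \frac{512 i \sqrt{757}}{7}}$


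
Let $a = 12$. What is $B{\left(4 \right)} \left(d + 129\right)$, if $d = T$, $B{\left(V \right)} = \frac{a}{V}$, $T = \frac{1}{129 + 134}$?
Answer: $\frac{101784}{263} \approx 387.01$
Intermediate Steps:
$T = \frac{1}{263} \approx 0.0038023$
$B{\left(V \right)} = \frac{12}{V}$
$d = \frac{1}{263} \approx 0.0038023$
$B{\left(4 \right)} \left(d + 129\right) = \frac{12}{4} \left(\frac{1}{263} + 129\right) = 12 \cdot \frac{1}{4} \cdot \frac{33928}{263} = 3 \cdot \frac{33928}{263} = \frac{101784}{263}$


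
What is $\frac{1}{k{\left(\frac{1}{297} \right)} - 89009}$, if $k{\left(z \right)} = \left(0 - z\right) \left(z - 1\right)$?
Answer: $- \frac{88209}{7851394585} \approx -1.1235 \cdot 10^{-5}$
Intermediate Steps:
$k{\left(z \right)} = - z \left(-1 + z\right)$
$\frac{1}{k{\left(\frac{1}{297} \right)} - 89009} = \frac{1}{\frac{1 - \frac{1}{297}}{297} - 89009} = \frac{1}{\frac{1}{297} \cdot \frac{296}{297} - 89009} = \frac{1}{\frac{296}{88209} - 89009} = \frac{1}{- \frac{7851394585}{88209}} = - \frac{88209}{7851394585}$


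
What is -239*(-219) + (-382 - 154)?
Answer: 51805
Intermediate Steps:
-239*(-219) + (-382 - 154) = 52341 - 536 = 51805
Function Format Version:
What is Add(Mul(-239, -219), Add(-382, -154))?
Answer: 51805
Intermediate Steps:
Add(Mul(-239, -219), Add(-382, -154)) = Add(52341, -536) = 51805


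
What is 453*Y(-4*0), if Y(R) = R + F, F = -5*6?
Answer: -13590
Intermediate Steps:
F = -30
Y(R) = -30 + R (Y(R) = R - 30 = -30 + R)
453*Y(-4*0) = 453*(-30 - 4*0) = 453*(-30 + 0) = 453*(-30) = -13590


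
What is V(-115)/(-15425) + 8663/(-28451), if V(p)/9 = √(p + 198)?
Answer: -8663/28451 - 9*√83/15425 ≈ -0.30980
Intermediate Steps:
V(p) = 9*√(198 + p) (V(p) = 9*√(p + 198) = 9*√(198 + p))
V(-115)/(-15425) + 8663/(-28451) = (9*√(198 - 115))/(-15425) + 8663/(-28451) = (9*√83)*(-1/15425) + 8663*(-1/28451) = -9*√83/15425 - 8663/28451 = -8663/28451 - 9*√83/15425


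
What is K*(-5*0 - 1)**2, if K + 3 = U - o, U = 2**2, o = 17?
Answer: -16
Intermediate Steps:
U = 4
K = -16 (K = -3 + (4 - 1*17) = -3 + (4 - 17) = -3 - 13 = -16)
K*(-5*0 - 1)**2 = -16*(-5*0 - 1)**2 = -16*(0 - 1)**2 = -16*(-1)**2 = -16*1 = -16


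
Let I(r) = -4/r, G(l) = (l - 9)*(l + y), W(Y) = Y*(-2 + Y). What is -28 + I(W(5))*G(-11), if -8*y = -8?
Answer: -244/3 ≈ -81.333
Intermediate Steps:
y = 1 (y = -1/8*(-8) = 1)
G(l) = (1 + l)*(-9 + l) (G(l) = (l - 9)*(l + 1) = (-9 + l)*(1 + l) = (1 + l)*(-9 + l))
-28 + I(W(5))*G(-11) = -28 + (-4*1/(5*(-2 + 5)))*(-9 + (-11)**2 - 8*(-11)) = -28 + (-4/(5*3))*(-9 + 121 + 88) = -28 - 4/15*200 = -28 - 160/3 = -244/3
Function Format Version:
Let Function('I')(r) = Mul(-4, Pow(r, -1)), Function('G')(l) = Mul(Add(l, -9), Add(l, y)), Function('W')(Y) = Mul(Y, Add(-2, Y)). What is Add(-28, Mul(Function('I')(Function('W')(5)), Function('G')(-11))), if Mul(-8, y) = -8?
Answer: Rational(-244, 3) ≈ -81.333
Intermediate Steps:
y = 1 (y = Mul(Rational(-1, 8), -8) = 1)
Function('G')(l) = Mul(Add(1, l), Add(-9, l)) (Function('G')(l) = Mul(Add(l, -9), Add(l, 1)) = Mul(Add(-9, l), Add(1, l)) = Mul(Add(1, l), Add(-9, l)))
Add(-28, Mul(Function('I')(Function('W')(5)), Function('G')(-11))) = Add(-28, Mul(Mul(-4, Pow(Mul(5, Add(-2, 5)), -1)), Add(-9, Pow(-11, 2), Mul(-8, -11)))) = Add(-28, Mul(Mul(-4, Pow(Mul(5, 3), -1)), Add(-9, 121, 88))) = Add(-28, Mul(Mul(-4, Pow(15, -1)), 200)) = Add(-28, Mul(Mul(-4, Rational(1, 15)), 200)) = Add(-28, Mul(Rational(-4, 15), 200)) = Add(-28, Rational(-160, 3)) = Rational(-244, 3)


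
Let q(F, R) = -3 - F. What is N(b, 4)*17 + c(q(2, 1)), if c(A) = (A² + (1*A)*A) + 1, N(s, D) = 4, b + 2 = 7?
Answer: 119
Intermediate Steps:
b = 5 (b = -2 + 7 = 5)
c(A) = 1 + 2*A² (c(A) = (A² + A*A) + 1 = (A² + A²) + 1 = 2*A² + 1 = 1 + 2*A²)
N(b, 4)*17 + c(q(2, 1)) = 4*17 + (1 + 2*(-3 - 1*2)²) = 68 + (1 + 2*(-3 - 2)²) = 68 + (1 + 2*(-5)²) = 68 + (1 + 2*25) = 68 + (1 + 50) = 68 + 51 = 119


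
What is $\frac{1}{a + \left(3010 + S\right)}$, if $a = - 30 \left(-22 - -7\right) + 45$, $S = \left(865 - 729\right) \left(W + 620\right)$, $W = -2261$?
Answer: $- \frac{1}{219671} \approx -4.5523 \cdot 10^{-6}$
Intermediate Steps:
$S = -223176$ ($S = \left(865 - 729\right) \left(-2261 + 620\right) = 136 \left(-1641\right) = -223176$)
$a = 495$ ($a = - 30 \left(-22 + 7\right) + 45 = \left(-30\right) \left(-15\right) + 45 = 450 + 45 = 495$)
$\frac{1}{a + \left(3010 + S\right)} = \frac{1}{495 + \left(3010 - 223176\right)} = \frac{1}{495 - 220166} = \frac{1}{-219671} = - \frac{1}{219671}$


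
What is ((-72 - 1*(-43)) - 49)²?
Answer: 6084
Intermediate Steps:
((-72 - 1*(-43)) - 49)² = ((-72 + 43) - 49)² = (-29 - 49)² = (-78)² = 6084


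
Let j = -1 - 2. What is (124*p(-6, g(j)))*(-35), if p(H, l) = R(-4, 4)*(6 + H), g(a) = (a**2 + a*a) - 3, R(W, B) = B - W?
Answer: 0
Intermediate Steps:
j = -3
g(a) = -3 + 2*a**2 (g(a) = (a**2 + a**2) - 3 = 2*a**2 - 3 = -3 + 2*a**2)
p(H, l) = 48 + 8*H (p(H, l) = (4 - 1*(-4))*(6 + H) = (4 + 4)*(6 + H) = 8*(6 + H) = 48 + 8*H)
(124*p(-6, g(j)))*(-35) = (124*(48 + 8*(-6)))*(-35) = (124*(48 - 48))*(-35) = (124*0)*(-35) = 0*(-35) = 0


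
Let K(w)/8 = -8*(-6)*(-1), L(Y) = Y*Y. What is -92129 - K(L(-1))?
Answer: -91745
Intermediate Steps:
L(Y) = Y**2
K(w) = -384 (K(w) = 8*(-8*(-6)*(-1)) = 8*(48*(-1)) = 8*(-48) = -384)
-92129 - K(L(-1)) = -92129 - 1*(-384) = -92129 + 384 = -91745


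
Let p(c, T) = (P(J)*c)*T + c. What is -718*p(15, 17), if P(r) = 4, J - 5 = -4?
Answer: -743130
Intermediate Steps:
J = 1 (J = 5 - 4 = 1)
p(c, T) = c + 4*T*c (p(c, T) = (4*c)*T + c = 4*T*c + c = c + 4*T*c)
-718*p(15, 17) = -10770*(1 + 4*17) = -10770*(1 + 68) = -10770*69 = -718*1035 = -743130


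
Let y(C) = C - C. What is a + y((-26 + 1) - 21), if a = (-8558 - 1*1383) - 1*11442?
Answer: -21383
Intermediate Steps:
a = -21383 (a = (-8558 - 1383) - 11442 = -9941 - 11442 = -21383)
y(C) = 0
a + y((-26 + 1) - 21) = -21383 + 0 = -21383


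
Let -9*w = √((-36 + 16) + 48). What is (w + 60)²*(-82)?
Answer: -23913496/81 + 6560*√7/3 ≈ -2.8944e+5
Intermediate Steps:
w = -2*√7/9 (w = -√((-36 + 16) + 48)/9 = -√(-20 + 48)/9 = -2*√7/9 ≈ -0.58794)
(w + 60)²*(-82) = (-2*√7/9 + 60)²*(-82) = (60 - 2*√7/9)²*(-82) = -82*(60 - 2*√7/9)²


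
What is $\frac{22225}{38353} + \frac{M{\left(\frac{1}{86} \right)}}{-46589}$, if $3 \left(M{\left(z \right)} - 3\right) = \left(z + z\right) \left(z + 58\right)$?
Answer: $\frac{546938541747}{943955662438} \approx 0.57941$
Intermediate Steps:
$M{\left(z \right)} = 3 + \frac{2 z \left(58 + z\right)}{3}$ ($M{\left(z \right)} = 3 + \frac{\left(z + z\right) \left(z + 58\right)}{3} = 3 + \frac{2 z \left(58 + z\right)}{3}$)
$\frac{22225}{38353} + \frac{M{\left(\frac{1}{86} \right)}}{-46589} = \frac{22225}{38353} + \frac{3 + \frac{2 \left(\frac{1}{86}\right)^{2}}{3} + \frac{116}{3 \cdot 86}}{-46589} = 22225 \cdot \frac{1}{38353} + \left(3 + \frac{2}{3 \cdot 7396} + \frac{116}{3} \cdot \frac{1}{86}\right) \left(- \frac{1}{46589}\right) = \frac{3175}{5479} + \left(3 + \frac{2}{3} \cdot \frac{1}{7396} + \frac{58}{129}\right) \left(- \frac{1}{46589}\right) = \frac{3175}{5479} + \left(3 + \frac{1}{11094} + \frac{58}{129}\right) \left(- \frac{1}{46589}\right) = \frac{3175}{5479} + \frac{12757}{3698} \left(- \frac{1}{46589}\right) = \frac{3175}{5479} - \frac{12757}{172286122} = \frac{546938541747}{943955662438}$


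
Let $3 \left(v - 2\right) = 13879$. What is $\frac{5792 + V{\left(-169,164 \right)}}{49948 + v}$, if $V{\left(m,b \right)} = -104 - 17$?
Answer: $\frac{17013}{163729} \approx 0.10391$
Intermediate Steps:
$v = \frac{13885}{3}$ ($v = 2 + \frac{1}{3} \cdot 13879 = 2 + \frac{13879}{3} = \frac{13885}{3} \approx 4628.3$)
$V{\left(m,b \right)} = -121$ ($V{\left(m,b \right)} = -104 - 17 = -121$)
$\frac{5792 + V{\left(-169,164 \right)}}{49948 + v} = \frac{5792 - 121}{49948 + \frac{13885}{3}} = \frac{5671}{\frac{163729}{3}} = 5671 \cdot \frac{3}{163729} = \frac{17013}{163729}$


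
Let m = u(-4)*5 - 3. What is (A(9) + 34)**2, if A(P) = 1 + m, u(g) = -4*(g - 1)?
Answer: 17424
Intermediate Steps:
u(g) = 4 - 4*g (u(g) = -4*(-1 + g) = 4 - 4*g)
m = 97 (m = (4 - 4*(-4))*5 - 3 = (4 + 16)*5 - 3 = 20*5 - 3 = 100 - 3 = 97)
A(P) = 98 (A(P) = 1 + 97 = 98)
(A(9) + 34)**2 = (98 + 34)**2 = 132**2 = 17424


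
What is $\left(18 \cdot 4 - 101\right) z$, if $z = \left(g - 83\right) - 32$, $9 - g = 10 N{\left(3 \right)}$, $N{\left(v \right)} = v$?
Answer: $3944$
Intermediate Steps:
$g = -21$ ($g = 9 - 10 \cdot 3 = 9 - 30 = -21$)
$z = -136$ ($z = \left(-21 - 83\right) - 32 = -104 - 32 = -136$)
$\left(18 \cdot 4 - 101\right) z = \left(18 \cdot 4 - 101\right) \left(-136\right) = \left(72 - 101\right) \left(-136\right) = \left(-29\right) \left(-136\right) = 3944$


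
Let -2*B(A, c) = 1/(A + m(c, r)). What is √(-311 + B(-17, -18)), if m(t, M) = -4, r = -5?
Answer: I*√548562/42 ≈ 17.635*I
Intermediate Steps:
B(A, c) = -1/(2*(-4 + A)) (B(A, c) = -1/(2*(A - 4)) = -1/(2*(-4 + A)))
√(-311 + B(-17, -18)) = √(-311 - 1/(-8 + 2*(-17))) = √(-311 - 1/(-8 - 34)) = √(-311 - 1/(-42)) = √(-311 - 1*(-1/42)) = √(-311 + 1/42) = √(-13061/42) = I*√548562/42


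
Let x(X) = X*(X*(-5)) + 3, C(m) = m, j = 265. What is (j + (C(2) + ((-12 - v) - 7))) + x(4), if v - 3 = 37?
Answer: 131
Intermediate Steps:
v = 40 (v = 3 + 37 = 40)
x(X) = 3 - 5*X² (x(X) = X*(-5*X) + 3 = -5*X² + 3 = 3 - 5*X²)
(j + (C(2) + ((-12 - v) - 7))) + x(4) = (265 + (2 + ((-12 - 1*40) - 7))) + (3 - 5*4²) = (265 + (2 + ((-12 - 40) - 7))) + (3 - 5*16) = (265 + (2 + (-52 - 7))) + (3 - 80) = (265 + (2 - 59)) - 77 = (265 - 57) - 77 = 208 - 77 = 131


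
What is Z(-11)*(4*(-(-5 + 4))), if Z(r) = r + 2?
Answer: -36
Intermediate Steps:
Z(r) = 2 + r
Z(-11)*(4*(-(-5 + 4))) = (2 - 11)*(4*(-(-5 + 4))) = -36*(-1*(-1)) = -36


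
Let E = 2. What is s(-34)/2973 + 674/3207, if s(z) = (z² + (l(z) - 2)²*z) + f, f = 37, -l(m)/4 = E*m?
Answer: -2647680149/3178137 ≈ -833.09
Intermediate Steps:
l(m) = -8*m
s(z) = 37 + z² + z*(-2 - 8*z)² (s(z) = (z² + (-8*z - 2)²*z) + 37 = (z² + (-2 - 8*z)²*z) + 37 = (z² + z*(-2 - 8*z)²) + 37 = 37 + z² + z*(-2 - 8*z)²)
s(-34)/2973 + 674/3207 = (37 + (-34)² + 4*(-34)*(1 + 4*(-34))²)/2973 + 674/3207 = (37 + 1156 + 4*(-34)*(1 - 136)²)*(1/2973) + 674*(1/3207) = (37 + 1156 + 4*(-34)*(-135)²)*(1/2973) + 674/3207 = (37 + 1156 + 4*(-34)*18225)*(1/2973) + 674/3207 = (37 + 1156 - 2478600)*(1/2973) + 674/3207 = -2477407*1/2973 + 674/3207 = -2477407/2973 + 674/3207 = -2647680149/3178137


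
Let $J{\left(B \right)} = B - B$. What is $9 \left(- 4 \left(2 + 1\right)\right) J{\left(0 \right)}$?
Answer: $0$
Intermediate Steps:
$J{\left(B \right)} = 0$
$9 \left(- 4 \left(2 + 1\right)\right) J{\left(0 \right)} = 9 \left(- 4 \left(2 + 1\right)\right) 0 = 9 \left(\left(-4\right) 3\right) 0 = 9 \left(-12\right) 0 = \left(-108\right) 0 = 0$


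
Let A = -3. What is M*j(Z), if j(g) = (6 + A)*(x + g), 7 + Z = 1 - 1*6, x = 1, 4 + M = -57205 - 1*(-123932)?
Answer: -2201859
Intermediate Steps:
M = 66723 (M = -4 + (-57205 - 1*(-123932)) = -4 + (-57205 + 123932) = -4 + 66727 = 66723)
Z = -12 (Z = -7 + (1 - 1*6) = -7 + (1 - 6) = -7 - 5 = -12)
j(g) = 3 + 3*g (j(g) = (6 - 3)*(1 + g) = 3*(1 + g) = 3 + 3*g)
M*j(Z) = 66723*(3 + 3*(-12)) = 66723*(3 - 36) = 66723*(-33) = -2201859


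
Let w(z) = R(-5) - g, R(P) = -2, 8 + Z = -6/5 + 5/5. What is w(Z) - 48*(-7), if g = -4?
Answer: 338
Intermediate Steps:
Z = -41/5 (Z = -8 + (-6/5 + 5/5) = -8 + (-6*⅕ + 5*(⅕)) = -8 + (-6/5 + 1) = -8 - ⅕ = -41/5 ≈ -8.2000)
w(z) = 2 (w(z) = -2 - 1*(-4) = -2 + 4 = 2)
w(Z) - 48*(-7) = 2 - 48*(-7) = 2 + 336 = 338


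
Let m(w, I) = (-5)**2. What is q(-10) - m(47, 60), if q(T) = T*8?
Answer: -105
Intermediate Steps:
q(T) = 8*T
m(w, I) = 25
q(-10) - m(47, 60) = 8*(-10) - 1*25 = -80 - 25 = -105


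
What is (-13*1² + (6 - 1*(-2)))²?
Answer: 25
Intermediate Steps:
(-13*1² + (6 - 1*(-2)))² = (-13*1 + (6 + 2))² = (-13 + 8)² = (-5)² = 25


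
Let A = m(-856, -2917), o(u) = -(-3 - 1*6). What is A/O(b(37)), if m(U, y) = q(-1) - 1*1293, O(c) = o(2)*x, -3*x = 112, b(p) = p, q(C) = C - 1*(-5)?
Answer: 1289/336 ≈ 3.8363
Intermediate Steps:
q(C) = 5 + C (q(C) = C + 5 = 5 + C)
o(u) = 9 (o(u) = -(-3 - 6) = -1*(-9) = 9)
x = -112/3 (x = -⅓*112 = -112/3 ≈ -37.333)
O(c) = -336 (O(c) = 9*(-112/3) = -336)
m(U, y) = -1289 (m(U, y) = (5 - 1) - 1*1293 = 4 - 1293 = -1289)
A = -1289
A/O(b(37)) = -1289/(-336) = -1289*(-1/336) = 1289/336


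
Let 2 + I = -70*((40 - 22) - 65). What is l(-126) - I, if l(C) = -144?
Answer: -3432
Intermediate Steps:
I = 3288 (I = -2 - 70*((40 - 22) - 65) = -2 - 70*(18 - 65) = -2 - 70*(-47) = -2 + 3290 = 3288)
l(-126) - I = -144 - 1*3288 = -144 - 3288 = -3432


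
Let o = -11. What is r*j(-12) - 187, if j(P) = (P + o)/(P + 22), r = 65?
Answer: -673/2 ≈ -336.50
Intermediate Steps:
j(P) = (-11 + P)/(22 + P) (j(P) = (P - 11)/(P + 22) = (-11 + P)/(22 + P))
r*j(-12) - 187 = 65*((-11 - 12)/(22 - 12)) - 187 = 65*(-23/10) - 187 = -299/2 - 187 = -673/2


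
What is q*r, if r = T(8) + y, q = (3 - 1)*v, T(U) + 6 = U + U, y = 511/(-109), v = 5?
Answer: 5790/109 ≈ 53.119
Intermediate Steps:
y = -511/109 (y = 511*(-1/109) = -511/109 ≈ -4.6881)
T(U) = -6 + 2*U (T(U) = -6 + (U + U) = -6 + 2*U)
q = 10 (q = (3 - 1)*5 = 2*5 = 10)
r = 579/109 (r = (-6 + 2*8) - 511/109 = (-6 + 16) - 511/109 = 10 - 511/109 = 579/109 ≈ 5.3119)
q*r = 10*(579/109) = 5790/109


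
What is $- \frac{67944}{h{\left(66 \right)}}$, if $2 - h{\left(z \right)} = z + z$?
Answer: $\frac{33972}{65} \approx 522.65$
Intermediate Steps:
$h{\left(z \right)} = 2 - 2 z$ ($h{\left(z \right)} = 2 - \left(z + z\right) = 2 - 2 z$)
$- \frac{67944}{h{\left(66 \right)}} = - \frac{67944}{2 - 132} = - \frac{67944}{-130} = \left(-67944\right) \left(- \frac{1}{130}\right) = \frac{33972}{65}$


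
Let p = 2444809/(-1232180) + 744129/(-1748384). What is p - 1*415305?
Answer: -223676658982182869/538580949280 ≈ -4.1531e+5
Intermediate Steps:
p = -1297841452469/538580949280 (p = 2444809*(-1/1232180) + 744129*(-1/1748384) = -2444809/1232180 - 744129/1748384 = -1297841452469/538580949280 ≈ -2.4097)
p - 1*415305 = -1297841452469/538580949280 - 1*415305 = -1297841452469/538580949280 - 415305 = -223676658982182869/538580949280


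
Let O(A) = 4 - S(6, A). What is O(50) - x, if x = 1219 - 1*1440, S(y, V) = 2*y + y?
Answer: 207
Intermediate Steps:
S(y, V) = 3*y
O(A) = -14 (O(A) = 4 - 3*6 = 4 - 1*18 = 4 - 18 = -14)
x = -221 (x = 1219 - 1440 = -221)
O(50) - x = -14 - 1*(-221) = -14 + 221 = 207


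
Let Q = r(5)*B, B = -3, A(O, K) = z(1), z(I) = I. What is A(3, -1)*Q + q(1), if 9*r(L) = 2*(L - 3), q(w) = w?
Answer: -⅓ ≈ -0.33333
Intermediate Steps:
A(O, K) = 1
r(L) = -⅔ + 2*L/9 (r(L) = (2*(L - 3))/9 = (2*(-3 + L))/9 = (-6 + 2*L)/9 = -⅔ + 2*L/9)
Q = -4/3 (Q = (-⅔ + (2/9)*5)*(-3) = (-⅔ + 10/9)*(-3) = (4/9)*(-3) = -4/3 ≈ -1.3333)
A(3, -1)*Q + q(1) = 1*(-4/3) + 1 = -4/3 + 1 = -⅓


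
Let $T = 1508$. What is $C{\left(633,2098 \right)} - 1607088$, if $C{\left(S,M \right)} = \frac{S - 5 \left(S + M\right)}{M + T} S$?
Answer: $- \frac{967233709}{601} \approx -1.6094 \cdot 10^{6}$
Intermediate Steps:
$C{\left(S,M \right)} = \frac{S \left(- 5 M - 4 S\right)}{1508 + M}$ ($C{\left(S,M \right)} = \frac{S - 5 \left(S + M\right)}{M + 1508} S = \frac{S - 5 \left(M + S\right)}{1508 + M} S = \frac{S - \left(5 M + 5 S\right)}{1508 + M} S = \frac{- 5 M - 4 S}{1508 + M} S = \frac{S \left(- 5 M - 4 S\right)}{1508 + M}$)
$C{\left(633,2098 \right)} - 1607088 = \left(-1\right) 633 \frac{1}{1508 + 2098} \left(4 \cdot 633 + 5 \cdot 2098\right) - 1607088 = \left(-1\right) 633 \cdot \frac{1}{3606} \left(2532 + 10490\right) - 1607088 = \left(-1\right) 633 \cdot \frac{1}{3606} \cdot 13022 - 1607088 = - \frac{1373821}{601} - 1607088 = - \frac{967233709}{601}$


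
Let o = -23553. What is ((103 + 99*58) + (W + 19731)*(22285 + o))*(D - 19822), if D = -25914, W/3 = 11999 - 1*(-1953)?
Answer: 3571362837656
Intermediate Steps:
W = 41856 (W = 3*(11999 - 1*(-1953)) = 3*(11999 + 1953) = 3*13952 = 41856)
((103 + 99*58) + (W + 19731)*(22285 + o))*(D - 19822) = ((103 + 99*58) + (41856 + 19731)*(22285 - 23553))*(-25914 - 19822) = ((103 + 5742) + 61587*(-1268))*(-45736) = (5845 - 78092316)*(-45736) = -78086471*(-45736) = 3571362837656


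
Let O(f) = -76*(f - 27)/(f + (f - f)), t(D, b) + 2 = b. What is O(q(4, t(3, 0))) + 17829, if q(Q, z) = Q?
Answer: 18266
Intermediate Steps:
t(D, b) = -2 + b
O(f) = -76*(-27 + f)/f (O(f) = -76*(-27 + f)/(f + 0) = -76*(-27 + f)/f)
O(q(4, t(3, 0))) + 17829 = (-76 + 2052/4) + 17829 = (-76 + 2052*(¼)) + 17829 = (-76 + 513) + 17829 = 437 + 17829 = 18266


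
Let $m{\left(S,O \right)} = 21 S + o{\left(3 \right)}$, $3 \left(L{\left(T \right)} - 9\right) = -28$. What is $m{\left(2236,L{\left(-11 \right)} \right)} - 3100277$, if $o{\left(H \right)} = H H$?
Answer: $-3053312$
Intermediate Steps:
$o{\left(H \right)} = H^{2}$
$L{\left(T \right)} = - \frac{1}{3}$ ($L{\left(T \right)} = 9 + \frac{1}{3} \left(-28\right) = 9 - \frac{28}{3} = - \frac{1}{3}$)
$m{\left(S,O \right)} = 9 + 21 S$ ($m{\left(S,O \right)} = 21 S + 3^{2} = 21 S + 9 = 9 + 21 S$)
$m{\left(2236,L{\left(-11 \right)} \right)} - 3100277 = \left(9 + 21 \cdot 2236\right) - 3100277 = \left(9 + 46956\right) - 3100277 = 46965 - 3100277 = -3053312$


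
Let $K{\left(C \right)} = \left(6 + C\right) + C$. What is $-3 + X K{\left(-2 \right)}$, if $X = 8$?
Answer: $13$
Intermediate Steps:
$K{\left(C \right)} = 6 + 2 C$
$-3 + X K{\left(-2 \right)} = -3 + 8 \left(6 + 2 \left(-2\right)\right) = -3 + 8 \left(6 - 4\right) = -3 + 8 \cdot 2 = -3 + 16 = 13$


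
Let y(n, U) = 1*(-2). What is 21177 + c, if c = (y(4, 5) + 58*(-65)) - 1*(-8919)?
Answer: 26324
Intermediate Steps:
y(n, U) = -2
c = 5147 (c = (-2 + 58*(-65)) - 1*(-8919) = (-2 - 3770) + 8919 = -3772 + 8919 = 5147)
21177 + c = 21177 + 5147 = 26324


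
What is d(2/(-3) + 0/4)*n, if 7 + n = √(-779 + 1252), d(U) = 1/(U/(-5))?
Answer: -105/2 + 15*√473/2 ≈ 110.61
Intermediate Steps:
d(U) = -5/U (d(U) = 1/(U*(-⅕)) = 1/(-U/5) = -5/U)
n = -7 + √473 (n = -7 + √(-779 + 1252) = -7 + √473 ≈ 14.749)
d(2/(-3) + 0/4)*n = (-5/(2/(-3) + 0/4))*(-7 + √473) = (-5/(2*(-⅓) + 0*(¼)))*(-7 + √473) = (-5/(-⅔ + 0))*(-7 + √473) = (-5/(-⅔))*(-7 + √473) = (-5*(-3/2))*(-7 + √473) = 15*(-7 + √473)/2 = -105/2 + 15*√473/2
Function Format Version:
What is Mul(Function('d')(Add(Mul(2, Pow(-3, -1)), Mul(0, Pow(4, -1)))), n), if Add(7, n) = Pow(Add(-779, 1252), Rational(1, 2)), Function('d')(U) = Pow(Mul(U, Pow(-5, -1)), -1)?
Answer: Add(Rational(-105, 2), Mul(Rational(15, 2), Pow(473, Rational(1, 2)))) ≈ 110.61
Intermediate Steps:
Function('d')(U) = Mul(-5, Pow(U, -1)) (Function('d')(U) = Pow(Mul(U, Rational(-1, 5)), -1) = Pow(Mul(Rational(-1, 5), U), -1) = Mul(-5, Pow(U, -1)))
n = Add(-7, Pow(473, Rational(1, 2))) (n = Add(-7, Pow(Add(-779, 1252), Rational(1, 2))) = Add(-7, Pow(473, Rational(1, 2))) ≈ 14.749)
Mul(Function('d')(Add(Mul(2, Pow(-3, -1)), Mul(0, Pow(4, -1)))), n) = Mul(Mul(-5, Pow(Add(Mul(2, Pow(-3, -1)), Mul(0, Pow(4, -1))), -1)), Add(-7, Pow(473, Rational(1, 2)))) = Mul(Mul(-5, Pow(Add(Mul(2, Rational(-1, 3)), Mul(0, Rational(1, 4))), -1)), Add(-7, Pow(473, Rational(1, 2)))) = Mul(Mul(-5, Pow(Add(Rational(-2, 3), 0), -1)), Add(-7, Pow(473, Rational(1, 2)))) = Mul(Mul(-5, Pow(Rational(-2, 3), -1)), Add(-7, Pow(473, Rational(1, 2)))) = Mul(Mul(-5, Rational(-3, 2)), Add(-7, Pow(473, Rational(1, 2)))) = Mul(Rational(15, 2), Add(-7, Pow(473, Rational(1, 2)))) = Add(Rational(-105, 2), Mul(Rational(15, 2), Pow(473, Rational(1, 2))))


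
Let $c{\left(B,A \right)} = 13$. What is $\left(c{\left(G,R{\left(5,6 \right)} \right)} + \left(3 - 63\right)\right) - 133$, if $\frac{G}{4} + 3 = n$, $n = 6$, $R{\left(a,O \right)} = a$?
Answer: $-180$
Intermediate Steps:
$G = 12$ ($G = -12 + 4 \cdot 6 = -12 + 24 = 12$)
$\left(c{\left(G,R{\left(5,6 \right)} \right)} + \left(3 - 63\right)\right) - 133 = \left(13 + \left(3 - 63\right)\right) - 133 = \left(13 - 60\right) - 133 = -47 - 133 = -180$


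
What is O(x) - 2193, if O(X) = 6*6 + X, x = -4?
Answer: -2161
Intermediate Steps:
O(X) = 36 + X
O(x) - 2193 = (36 - 4) - 2193 = 32 - 2193 = -2161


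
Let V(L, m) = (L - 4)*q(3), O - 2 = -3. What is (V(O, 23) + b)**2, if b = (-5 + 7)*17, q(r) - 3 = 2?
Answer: 81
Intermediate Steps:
O = -1 (O = 2 - 3 = -1)
q(r) = 5 (q(r) = 3 + 2 = 5)
V(L, m) = -20 + 5*L (V(L, m) = (L - 4)*5 = (-4 + L)*5 = -20 + 5*L)
b = 34 (b = 2*17 = 34)
(V(O, 23) + b)**2 = ((-20 + 5*(-1)) + 34)**2 = ((-20 - 5) + 34)**2 = (-25 + 34)**2 = 9**2 = 81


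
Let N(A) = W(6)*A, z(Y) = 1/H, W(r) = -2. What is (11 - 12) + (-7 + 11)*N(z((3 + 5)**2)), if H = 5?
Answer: -13/5 ≈ -2.6000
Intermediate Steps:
z(Y) = 1/5
N(A) = -2*A
(11 - 12) + (-7 + 11)*N(z((3 + 5)**2)) = (11 - 12) + (-7 + 11)*(-2*1/5) = -1 + 4*(-2/5) = -1 - 8/5 = -13/5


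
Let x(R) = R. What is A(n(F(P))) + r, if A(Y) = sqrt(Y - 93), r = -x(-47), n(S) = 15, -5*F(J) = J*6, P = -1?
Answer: 47 + I*sqrt(78) ≈ 47.0 + 8.8318*I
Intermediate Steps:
F(J) = -6*J/5 (F(J) = -J*6/5 = -6*J/5)
r = 47 (r = -1*(-47) = 47)
A(Y) = sqrt(-93 + Y)
A(n(F(P))) + r = sqrt(-93 + 15) + 47 = sqrt(-78) + 47 = I*sqrt(78) + 47 = 47 + I*sqrt(78)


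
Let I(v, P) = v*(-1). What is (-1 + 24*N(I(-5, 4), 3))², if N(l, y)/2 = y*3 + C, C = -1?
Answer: 146689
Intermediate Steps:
I(v, P) = -v
N(l, y) = -2 + 6*y (N(l, y) = 2*(y*3 - 1) = 2*(3*y - 1) = 2*(-1 + 3*y) = -2 + 6*y)
(-1 + 24*N(I(-5, 4), 3))² = (-1 + 24*(-2 + 6*3))² = (-1 + 24*(-2 + 18))² = (-1 + 24*16)² = (-1 + 384)² = 383² = 146689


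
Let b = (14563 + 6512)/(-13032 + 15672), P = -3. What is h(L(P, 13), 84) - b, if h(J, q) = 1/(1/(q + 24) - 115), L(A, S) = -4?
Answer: -1587973/198704 ≈ -7.9917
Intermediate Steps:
b = 1405/176 (b = 21075/2640 = 21075*(1/2640) = 1405/176 ≈ 7.9830)
h(J, q) = 1/(-115 + 1/(24 + q)) (h(J, q) = 1/(1/(24 + q) - 115) = 1/(-115 + 1/(24 + q)))
h(L(P, 13), 84) - b = (-24 - 1*84)/(2759 + 115*84) - 1*1405/176 = (-24 - 84)/(2759 + 9660) - 1405/176 = -108/12419 - 1405/176 = -1587973/198704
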